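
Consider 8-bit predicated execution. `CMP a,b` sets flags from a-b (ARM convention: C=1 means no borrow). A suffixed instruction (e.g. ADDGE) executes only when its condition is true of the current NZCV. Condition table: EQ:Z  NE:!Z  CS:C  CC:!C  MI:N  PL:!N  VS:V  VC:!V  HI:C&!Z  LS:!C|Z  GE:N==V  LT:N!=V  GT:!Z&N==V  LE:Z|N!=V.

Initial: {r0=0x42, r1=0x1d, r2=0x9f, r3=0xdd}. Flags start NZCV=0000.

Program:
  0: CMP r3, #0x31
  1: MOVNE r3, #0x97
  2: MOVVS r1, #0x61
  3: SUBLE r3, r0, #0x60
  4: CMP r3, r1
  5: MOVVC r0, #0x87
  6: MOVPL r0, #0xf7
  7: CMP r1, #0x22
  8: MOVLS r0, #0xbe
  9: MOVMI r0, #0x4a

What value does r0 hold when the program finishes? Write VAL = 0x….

0: ✓ CMP  NZCV=1010
1: ✓ MOVNE  r3←0x97
2: · MOVVS
3: ✓ SUBLE  r3←0xe2
4: ✓ CMP  NZCV=1010
5: ✓ MOVVC  r0←0x87
6: · MOVPL
7: ✓ CMP  NZCV=1000
8: ✓ MOVLS  r0←0xbe
9: ✓ MOVMI  r0←0x4a

VAL = 0x4a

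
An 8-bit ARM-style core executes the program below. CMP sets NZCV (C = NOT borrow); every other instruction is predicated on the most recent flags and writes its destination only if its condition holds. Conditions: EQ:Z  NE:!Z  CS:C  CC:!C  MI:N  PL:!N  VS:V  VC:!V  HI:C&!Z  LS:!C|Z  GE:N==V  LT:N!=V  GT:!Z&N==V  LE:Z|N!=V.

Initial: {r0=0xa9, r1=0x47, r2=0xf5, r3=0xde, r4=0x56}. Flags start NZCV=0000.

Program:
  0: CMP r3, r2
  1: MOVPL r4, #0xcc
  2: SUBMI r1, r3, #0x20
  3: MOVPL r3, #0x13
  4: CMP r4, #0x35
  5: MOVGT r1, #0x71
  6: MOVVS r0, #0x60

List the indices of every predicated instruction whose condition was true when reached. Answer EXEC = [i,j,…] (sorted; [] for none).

EXEC = [2,5]

0: ✓ CMP  NZCV=1000
1: · MOVPL
2: ✓ SUBMI  r1←0xbe
3: · MOVPL
4: ✓ CMP  NZCV=0010
5: ✓ MOVGT  r1←0x71
6: · MOVVS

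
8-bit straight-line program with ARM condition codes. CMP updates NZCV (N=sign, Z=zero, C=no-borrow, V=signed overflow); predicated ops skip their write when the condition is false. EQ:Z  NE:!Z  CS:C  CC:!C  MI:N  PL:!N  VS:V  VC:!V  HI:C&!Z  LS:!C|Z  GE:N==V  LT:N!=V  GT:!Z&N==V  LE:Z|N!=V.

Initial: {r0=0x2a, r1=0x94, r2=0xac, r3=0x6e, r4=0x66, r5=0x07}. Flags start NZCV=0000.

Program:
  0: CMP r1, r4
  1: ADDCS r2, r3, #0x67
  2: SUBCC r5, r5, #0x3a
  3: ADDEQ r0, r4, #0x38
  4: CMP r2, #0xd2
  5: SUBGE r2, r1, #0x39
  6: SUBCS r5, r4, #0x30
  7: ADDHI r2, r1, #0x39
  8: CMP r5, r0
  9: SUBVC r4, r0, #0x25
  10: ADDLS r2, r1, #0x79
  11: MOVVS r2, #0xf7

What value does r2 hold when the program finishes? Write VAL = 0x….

[0] flags=0011 → (cmp)
[1] flags=0011 CS?T → r2=0xd5
[2] flags=0011 CC?F → skip
[3] flags=0011 EQ?F → skip
[4] flags=0010 → (cmp)
[5] flags=0010 GE?T → r2=0x5b
[6] flags=0010 CS?T → r5=0x36
[7] flags=0010 HI?T → r2=0xcd
[8] flags=0010 → (cmp)
[9] flags=0010 VC?T → r4=0x05
[10] flags=0010 LS?F → skip
[11] flags=0010 VS?F → skip

VAL = 0xcd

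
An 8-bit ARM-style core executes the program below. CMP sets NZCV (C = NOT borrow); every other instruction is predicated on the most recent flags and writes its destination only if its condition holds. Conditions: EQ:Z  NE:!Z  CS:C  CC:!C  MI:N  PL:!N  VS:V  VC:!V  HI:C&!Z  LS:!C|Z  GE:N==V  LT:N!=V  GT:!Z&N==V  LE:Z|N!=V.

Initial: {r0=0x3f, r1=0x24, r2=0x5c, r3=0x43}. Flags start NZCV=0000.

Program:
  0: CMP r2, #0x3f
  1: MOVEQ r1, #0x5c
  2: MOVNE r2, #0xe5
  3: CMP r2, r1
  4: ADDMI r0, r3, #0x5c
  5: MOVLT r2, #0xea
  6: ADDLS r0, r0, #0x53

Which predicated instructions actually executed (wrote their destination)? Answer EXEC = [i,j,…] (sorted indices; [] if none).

[0] flags=0010 → (cmp)
[1] flags=0010 EQ?F → skip
[2] flags=0010 NE?T → r2=0xe5
[3] flags=1010 → (cmp)
[4] flags=1010 MI?T → r0=0x9f
[5] flags=1010 LT?T → r2=0xea
[6] flags=1010 LS?F → skip

EXEC = [2,4,5]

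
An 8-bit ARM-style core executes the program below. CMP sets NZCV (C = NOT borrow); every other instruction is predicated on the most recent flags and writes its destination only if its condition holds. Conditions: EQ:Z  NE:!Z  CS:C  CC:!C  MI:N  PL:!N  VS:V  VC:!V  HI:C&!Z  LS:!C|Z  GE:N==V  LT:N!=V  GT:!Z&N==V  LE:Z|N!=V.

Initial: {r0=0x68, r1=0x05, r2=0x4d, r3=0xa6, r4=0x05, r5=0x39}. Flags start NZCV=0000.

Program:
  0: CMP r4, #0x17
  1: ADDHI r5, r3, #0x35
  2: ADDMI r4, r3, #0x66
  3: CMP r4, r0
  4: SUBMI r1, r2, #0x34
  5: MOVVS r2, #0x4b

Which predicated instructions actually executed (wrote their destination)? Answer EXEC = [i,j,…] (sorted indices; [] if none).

EXEC = [2,4]

[0] flags=1000 → (cmp)
[1] flags=1000 HI?F → skip
[2] flags=1000 MI?T → r4=0x0c
[3] flags=1000 → (cmp)
[4] flags=1000 MI?T → r1=0x19
[5] flags=1000 VS?F → skip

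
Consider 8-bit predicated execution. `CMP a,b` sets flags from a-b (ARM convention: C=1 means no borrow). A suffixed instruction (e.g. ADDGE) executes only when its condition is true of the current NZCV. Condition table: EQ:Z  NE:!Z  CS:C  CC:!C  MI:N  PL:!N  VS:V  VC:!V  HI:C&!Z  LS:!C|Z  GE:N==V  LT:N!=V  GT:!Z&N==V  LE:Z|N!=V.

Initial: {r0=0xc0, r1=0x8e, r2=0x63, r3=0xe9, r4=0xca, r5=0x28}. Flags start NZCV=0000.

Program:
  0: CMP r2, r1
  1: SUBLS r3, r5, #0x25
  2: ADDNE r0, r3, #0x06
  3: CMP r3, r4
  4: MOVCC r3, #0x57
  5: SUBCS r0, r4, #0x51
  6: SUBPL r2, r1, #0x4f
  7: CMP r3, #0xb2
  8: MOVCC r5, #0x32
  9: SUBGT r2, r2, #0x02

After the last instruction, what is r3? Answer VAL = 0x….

VAL = 0x57

0: ✓ CMP  NZCV=1001
1: ✓ SUBLS  r3←0x03
2: ✓ ADDNE  r0←0x09
3: ✓ CMP  NZCV=0000
4: ✓ MOVCC  r3←0x57
5: · SUBCS
6: ✓ SUBPL  r2←0x3f
7: ✓ CMP  NZCV=1001
8: ✓ MOVCC  r5←0x32
9: ✓ SUBGT  r2←0x3d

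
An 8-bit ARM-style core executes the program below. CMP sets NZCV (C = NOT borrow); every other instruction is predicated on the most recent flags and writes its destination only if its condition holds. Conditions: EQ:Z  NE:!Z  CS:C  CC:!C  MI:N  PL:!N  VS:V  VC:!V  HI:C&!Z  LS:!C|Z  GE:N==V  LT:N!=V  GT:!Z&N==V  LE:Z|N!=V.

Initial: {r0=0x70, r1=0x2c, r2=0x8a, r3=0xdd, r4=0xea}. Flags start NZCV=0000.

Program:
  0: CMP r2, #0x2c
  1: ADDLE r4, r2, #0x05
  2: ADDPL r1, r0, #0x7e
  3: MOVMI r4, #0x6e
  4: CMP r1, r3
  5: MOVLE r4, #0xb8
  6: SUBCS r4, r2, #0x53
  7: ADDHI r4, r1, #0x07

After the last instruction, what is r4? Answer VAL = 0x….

[0] flags=0011 → (cmp)
[1] flags=0011 LE?T → r4=0x8f
[2] flags=0011 PL?T → r1=0xee
[3] flags=0011 MI?F → skip
[4] flags=0010 → (cmp)
[5] flags=0010 LE?F → skip
[6] flags=0010 CS?T → r4=0x37
[7] flags=0010 HI?T → r4=0xf5

VAL = 0xf5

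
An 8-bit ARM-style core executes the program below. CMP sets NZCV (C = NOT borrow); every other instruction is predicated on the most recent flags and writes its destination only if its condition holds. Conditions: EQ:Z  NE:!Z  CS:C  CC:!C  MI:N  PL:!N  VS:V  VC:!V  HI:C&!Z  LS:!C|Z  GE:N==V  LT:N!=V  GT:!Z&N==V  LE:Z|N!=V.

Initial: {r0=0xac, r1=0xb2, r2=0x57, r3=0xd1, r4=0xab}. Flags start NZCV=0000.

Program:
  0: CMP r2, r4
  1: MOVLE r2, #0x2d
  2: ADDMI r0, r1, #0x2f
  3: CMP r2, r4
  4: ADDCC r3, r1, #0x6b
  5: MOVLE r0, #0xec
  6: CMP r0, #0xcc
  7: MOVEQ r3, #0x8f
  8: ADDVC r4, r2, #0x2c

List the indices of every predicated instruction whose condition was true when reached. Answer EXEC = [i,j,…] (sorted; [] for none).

EXEC = [2,4,8]

0: ✓ CMP  NZCV=1001
1: · MOVLE
2: ✓ ADDMI  r0←0xe1
3: ✓ CMP  NZCV=1001
4: ✓ ADDCC  r3←0x1d
5: · MOVLE
6: ✓ CMP  NZCV=0010
7: · MOVEQ
8: ✓ ADDVC  r4←0x83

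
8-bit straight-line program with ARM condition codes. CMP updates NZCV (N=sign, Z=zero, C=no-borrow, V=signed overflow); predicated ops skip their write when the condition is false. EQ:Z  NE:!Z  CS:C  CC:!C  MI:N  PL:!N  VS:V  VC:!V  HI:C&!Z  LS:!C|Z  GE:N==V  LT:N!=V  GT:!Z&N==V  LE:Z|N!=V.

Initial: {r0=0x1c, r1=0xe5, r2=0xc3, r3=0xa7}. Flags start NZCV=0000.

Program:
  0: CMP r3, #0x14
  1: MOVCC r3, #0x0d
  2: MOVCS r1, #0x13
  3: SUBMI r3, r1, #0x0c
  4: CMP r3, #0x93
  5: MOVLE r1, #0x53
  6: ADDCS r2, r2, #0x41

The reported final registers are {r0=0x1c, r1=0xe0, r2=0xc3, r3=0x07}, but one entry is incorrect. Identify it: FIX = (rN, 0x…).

0: ✓ CMP  NZCV=1010
1: · MOVCC
2: ✓ MOVCS  r1←0x13
3: ✓ SUBMI  r3←0x07
4: ✓ CMP  NZCV=0000
5: · MOVLE
6: · ADDCS

FIX = (r1, 0x13)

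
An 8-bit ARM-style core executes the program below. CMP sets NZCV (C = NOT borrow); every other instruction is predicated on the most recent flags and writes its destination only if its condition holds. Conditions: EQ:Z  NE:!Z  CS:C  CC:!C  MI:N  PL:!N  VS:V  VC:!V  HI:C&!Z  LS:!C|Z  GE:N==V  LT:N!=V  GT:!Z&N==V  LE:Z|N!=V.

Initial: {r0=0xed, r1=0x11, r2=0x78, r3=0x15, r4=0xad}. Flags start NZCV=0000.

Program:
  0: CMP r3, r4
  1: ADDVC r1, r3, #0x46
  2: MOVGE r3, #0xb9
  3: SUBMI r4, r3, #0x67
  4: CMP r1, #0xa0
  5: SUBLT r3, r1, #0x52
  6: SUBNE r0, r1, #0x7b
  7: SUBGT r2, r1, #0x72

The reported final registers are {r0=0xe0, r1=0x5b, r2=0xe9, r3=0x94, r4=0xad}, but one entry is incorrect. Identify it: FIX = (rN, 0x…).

[0] flags=0000 → (cmp)
[1] flags=0000 VC?T → r1=0x5b
[2] flags=0000 GE?T → r3=0xb9
[3] flags=0000 MI?F → skip
[4] flags=1001 → (cmp)
[5] flags=1001 LT?F → skip
[6] flags=1001 NE?T → r0=0xe0
[7] flags=1001 GT?T → r2=0xe9

FIX = (r3, 0xb9)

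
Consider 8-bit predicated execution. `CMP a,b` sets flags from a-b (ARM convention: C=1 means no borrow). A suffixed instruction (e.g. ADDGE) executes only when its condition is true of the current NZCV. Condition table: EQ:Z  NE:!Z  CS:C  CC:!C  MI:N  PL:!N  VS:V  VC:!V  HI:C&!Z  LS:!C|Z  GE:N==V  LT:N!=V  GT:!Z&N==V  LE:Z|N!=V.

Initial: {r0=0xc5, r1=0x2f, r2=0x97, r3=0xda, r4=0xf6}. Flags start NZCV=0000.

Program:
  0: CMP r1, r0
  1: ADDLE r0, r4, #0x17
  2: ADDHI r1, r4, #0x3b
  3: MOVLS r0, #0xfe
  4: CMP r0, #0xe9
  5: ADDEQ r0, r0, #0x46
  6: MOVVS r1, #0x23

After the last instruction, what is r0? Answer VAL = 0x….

VAL = 0xfe

[0] flags=0000 → (cmp)
[1] flags=0000 LE?F → skip
[2] flags=0000 HI?F → skip
[3] flags=0000 LS?T → r0=0xfe
[4] flags=0010 → (cmp)
[5] flags=0010 EQ?F → skip
[6] flags=0010 VS?F → skip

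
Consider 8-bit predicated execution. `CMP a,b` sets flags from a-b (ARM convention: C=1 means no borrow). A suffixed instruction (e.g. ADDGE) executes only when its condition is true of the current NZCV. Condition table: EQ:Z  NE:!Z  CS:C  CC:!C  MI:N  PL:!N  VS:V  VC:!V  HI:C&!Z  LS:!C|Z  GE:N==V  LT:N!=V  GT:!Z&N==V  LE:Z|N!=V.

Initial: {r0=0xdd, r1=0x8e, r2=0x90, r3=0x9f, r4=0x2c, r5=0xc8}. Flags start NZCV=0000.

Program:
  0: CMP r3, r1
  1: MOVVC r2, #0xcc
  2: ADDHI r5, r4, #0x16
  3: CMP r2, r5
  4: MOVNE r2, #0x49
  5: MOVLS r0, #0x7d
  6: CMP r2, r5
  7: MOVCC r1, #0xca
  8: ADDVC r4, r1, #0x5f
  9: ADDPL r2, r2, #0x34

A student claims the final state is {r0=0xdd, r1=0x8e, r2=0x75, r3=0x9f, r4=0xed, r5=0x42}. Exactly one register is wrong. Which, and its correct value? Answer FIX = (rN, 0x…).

[0] flags=0010 → (cmp)
[1] flags=0010 VC?T → r2=0xcc
[2] flags=0010 HI?T → r5=0x42
[3] flags=1010 → (cmp)
[4] flags=1010 NE?T → r2=0x49
[5] flags=1010 LS?F → skip
[6] flags=0010 → (cmp)
[7] flags=0010 CC?F → skip
[8] flags=0010 VC?T → r4=0xed
[9] flags=0010 PL?T → r2=0x7d

FIX = (r2, 0x7d)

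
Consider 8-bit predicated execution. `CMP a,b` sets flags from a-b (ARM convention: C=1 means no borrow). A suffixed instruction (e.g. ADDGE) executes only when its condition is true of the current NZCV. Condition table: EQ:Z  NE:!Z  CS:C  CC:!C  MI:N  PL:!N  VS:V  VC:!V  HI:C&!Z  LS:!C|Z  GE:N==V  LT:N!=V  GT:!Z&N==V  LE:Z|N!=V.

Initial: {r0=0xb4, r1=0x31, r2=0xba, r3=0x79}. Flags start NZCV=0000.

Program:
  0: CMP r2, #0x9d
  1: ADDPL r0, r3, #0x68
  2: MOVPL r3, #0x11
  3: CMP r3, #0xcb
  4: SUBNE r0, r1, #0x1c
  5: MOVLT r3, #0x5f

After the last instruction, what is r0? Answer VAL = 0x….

0: ✓ CMP  NZCV=0010
1: ✓ ADDPL  r0←0xe1
2: ✓ MOVPL  r3←0x11
3: ✓ CMP  NZCV=0000
4: ✓ SUBNE  r0←0x15
5: · MOVLT

VAL = 0x15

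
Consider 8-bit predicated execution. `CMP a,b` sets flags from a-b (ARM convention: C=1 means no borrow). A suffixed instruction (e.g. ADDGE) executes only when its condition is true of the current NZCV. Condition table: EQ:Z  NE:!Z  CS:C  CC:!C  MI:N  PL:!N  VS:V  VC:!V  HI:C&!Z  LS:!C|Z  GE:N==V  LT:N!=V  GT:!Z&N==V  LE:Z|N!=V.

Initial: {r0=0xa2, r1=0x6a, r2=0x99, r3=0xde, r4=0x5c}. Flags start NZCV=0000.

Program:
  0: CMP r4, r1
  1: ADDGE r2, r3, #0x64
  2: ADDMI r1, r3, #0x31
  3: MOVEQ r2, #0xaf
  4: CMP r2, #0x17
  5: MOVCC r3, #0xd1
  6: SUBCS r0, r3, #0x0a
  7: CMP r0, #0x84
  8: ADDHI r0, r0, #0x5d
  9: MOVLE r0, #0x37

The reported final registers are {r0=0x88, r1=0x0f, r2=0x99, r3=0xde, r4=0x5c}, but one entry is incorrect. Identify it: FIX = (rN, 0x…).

FIX = (r0, 0x31)

[0] flags=1000 → (cmp)
[1] flags=1000 GE?F → skip
[2] flags=1000 MI?T → r1=0x0f
[3] flags=1000 EQ?F → skip
[4] flags=1010 → (cmp)
[5] flags=1010 CC?F → skip
[6] flags=1010 CS?T → r0=0xd4
[7] flags=0010 → (cmp)
[8] flags=0010 HI?T → r0=0x31
[9] flags=0010 LE?F → skip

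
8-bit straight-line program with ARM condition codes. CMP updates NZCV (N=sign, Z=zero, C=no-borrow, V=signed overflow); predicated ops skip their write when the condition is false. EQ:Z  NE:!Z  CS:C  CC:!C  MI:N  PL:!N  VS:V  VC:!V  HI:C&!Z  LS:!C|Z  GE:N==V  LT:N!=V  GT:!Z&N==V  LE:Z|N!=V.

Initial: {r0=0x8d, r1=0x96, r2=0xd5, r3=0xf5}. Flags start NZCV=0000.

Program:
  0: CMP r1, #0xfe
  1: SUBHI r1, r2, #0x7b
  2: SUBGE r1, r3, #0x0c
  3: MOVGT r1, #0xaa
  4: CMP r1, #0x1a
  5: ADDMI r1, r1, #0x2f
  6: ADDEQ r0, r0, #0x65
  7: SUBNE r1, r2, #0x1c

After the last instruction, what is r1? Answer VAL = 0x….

VAL = 0xb9

[0] flags=1000 → (cmp)
[1] flags=1000 HI?F → skip
[2] flags=1000 GE?F → skip
[3] flags=1000 GT?F → skip
[4] flags=0011 → (cmp)
[5] flags=0011 MI?F → skip
[6] flags=0011 EQ?F → skip
[7] flags=0011 NE?T → r1=0xb9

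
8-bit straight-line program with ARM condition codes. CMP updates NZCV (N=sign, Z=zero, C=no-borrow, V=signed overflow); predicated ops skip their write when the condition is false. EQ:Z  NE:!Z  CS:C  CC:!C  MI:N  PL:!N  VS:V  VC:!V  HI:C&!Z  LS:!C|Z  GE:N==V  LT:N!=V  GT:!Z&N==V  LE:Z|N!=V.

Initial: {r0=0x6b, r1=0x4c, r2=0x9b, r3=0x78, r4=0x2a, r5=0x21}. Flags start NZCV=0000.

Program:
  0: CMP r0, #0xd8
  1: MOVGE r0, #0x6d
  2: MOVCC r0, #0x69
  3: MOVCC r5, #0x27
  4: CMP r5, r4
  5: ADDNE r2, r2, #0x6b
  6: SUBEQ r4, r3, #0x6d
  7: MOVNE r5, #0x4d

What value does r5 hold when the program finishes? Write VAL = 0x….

[0] flags=1001 → (cmp)
[1] flags=1001 GE?T → r0=0x6d
[2] flags=1001 CC?T → r0=0x69
[3] flags=1001 CC?T → r5=0x27
[4] flags=1000 → (cmp)
[5] flags=1000 NE?T → r2=0x06
[6] flags=1000 EQ?F → skip
[7] flags=1000 NE?T → r5=0x4d

VAL = 0x4d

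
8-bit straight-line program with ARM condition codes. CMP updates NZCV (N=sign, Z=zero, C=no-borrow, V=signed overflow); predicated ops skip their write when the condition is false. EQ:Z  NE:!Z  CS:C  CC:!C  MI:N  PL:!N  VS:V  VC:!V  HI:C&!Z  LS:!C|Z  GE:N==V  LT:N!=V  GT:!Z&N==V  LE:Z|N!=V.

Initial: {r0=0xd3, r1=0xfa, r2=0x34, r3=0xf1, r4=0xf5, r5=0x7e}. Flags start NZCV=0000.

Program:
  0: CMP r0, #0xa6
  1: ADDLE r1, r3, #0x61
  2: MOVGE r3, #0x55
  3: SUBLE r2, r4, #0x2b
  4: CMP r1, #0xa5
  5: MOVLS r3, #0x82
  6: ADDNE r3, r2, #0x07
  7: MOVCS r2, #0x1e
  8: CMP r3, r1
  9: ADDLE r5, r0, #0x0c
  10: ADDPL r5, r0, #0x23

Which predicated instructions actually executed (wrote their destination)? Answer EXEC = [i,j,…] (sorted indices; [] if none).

0: ✓ CMP  NZCV=0010
1: · ADDLE
2: ✓ MOVGE  r3←0x55
3: · SUBLE
4: ✓ CMP  NZCV=0010
5: · MOVLS
6: ✓ ADDNE  r3←0x3b
7: ✓ MOVCS  r2←0x1e
8: ✓ CMP  NZCV=0000
9: · ADDLE
10: ✓ ADDPL  r5←0xf6

EXEC = [2,6,7,10]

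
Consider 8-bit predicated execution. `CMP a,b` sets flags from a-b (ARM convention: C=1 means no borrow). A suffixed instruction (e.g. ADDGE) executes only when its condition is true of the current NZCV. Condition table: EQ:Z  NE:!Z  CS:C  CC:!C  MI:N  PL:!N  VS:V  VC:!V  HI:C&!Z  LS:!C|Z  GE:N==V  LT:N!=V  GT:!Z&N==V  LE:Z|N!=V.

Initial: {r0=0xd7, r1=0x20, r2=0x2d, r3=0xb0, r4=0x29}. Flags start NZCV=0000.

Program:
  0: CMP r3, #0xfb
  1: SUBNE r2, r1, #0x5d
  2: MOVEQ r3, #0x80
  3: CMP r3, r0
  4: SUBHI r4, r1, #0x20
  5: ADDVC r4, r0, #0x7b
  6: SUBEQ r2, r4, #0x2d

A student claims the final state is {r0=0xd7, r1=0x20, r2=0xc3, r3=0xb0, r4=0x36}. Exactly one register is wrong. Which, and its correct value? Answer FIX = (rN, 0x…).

FIX = (r4, 0x52)

[0] flags=1000 → (cmp)
[1] flags=1000 NE?T → r2=0xc3
[2] flags=1000 EQ?F → skip
[3] flags=1000 → (cmp)
[4] flags=1000 HI?F → skip
[5] flags=1000 VC?T → r4=0x52
[6] flags=1000 EQ?F → skip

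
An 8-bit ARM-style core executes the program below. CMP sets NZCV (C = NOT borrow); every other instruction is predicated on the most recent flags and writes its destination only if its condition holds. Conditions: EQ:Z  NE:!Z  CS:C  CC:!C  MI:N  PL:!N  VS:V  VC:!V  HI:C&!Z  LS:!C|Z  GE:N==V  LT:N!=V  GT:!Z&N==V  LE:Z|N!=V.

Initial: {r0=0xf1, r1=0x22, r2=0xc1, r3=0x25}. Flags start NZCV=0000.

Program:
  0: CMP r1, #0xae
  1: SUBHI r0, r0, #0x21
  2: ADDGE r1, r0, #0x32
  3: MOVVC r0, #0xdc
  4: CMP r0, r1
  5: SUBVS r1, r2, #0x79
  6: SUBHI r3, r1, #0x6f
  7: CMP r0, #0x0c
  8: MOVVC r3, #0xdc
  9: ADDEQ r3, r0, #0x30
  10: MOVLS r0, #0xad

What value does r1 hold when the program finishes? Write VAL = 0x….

0: ✓ CMP  NZCV=0000
1: · SUBHI
2: ✓ ADDGE  r1←0x23
3: ✓ MOVVC  r0←0xdc
4: ✓ CMP  NZCV=1010
5: · SUBVS
6: ✓ SUBHI  r3←0xb4
7: ✓ CMP  NZCV=1010
8: ✓ MOVVC  r3←0xdc
9: · ADDEQ
10: · MOVLS

VAL = 0x23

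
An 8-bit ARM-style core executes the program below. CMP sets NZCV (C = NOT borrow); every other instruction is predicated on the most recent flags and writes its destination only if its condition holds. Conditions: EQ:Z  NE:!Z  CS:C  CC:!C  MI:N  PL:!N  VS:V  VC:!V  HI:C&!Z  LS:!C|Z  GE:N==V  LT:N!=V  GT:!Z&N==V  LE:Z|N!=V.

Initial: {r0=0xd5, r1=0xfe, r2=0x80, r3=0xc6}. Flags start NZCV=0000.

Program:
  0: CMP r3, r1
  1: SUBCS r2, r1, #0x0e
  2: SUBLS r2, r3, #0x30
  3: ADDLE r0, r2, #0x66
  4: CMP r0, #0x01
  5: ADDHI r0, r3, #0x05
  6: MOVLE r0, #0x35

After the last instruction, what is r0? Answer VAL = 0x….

0: ✓ CMP  NZCV=1000
1: · SUBCS
2: ✓ SUBLS  r2←0x96
3: ✓ ADDLE  r0←0xfc
4: ✓ CMP  NZCV=1010
5: ✓ ADDHI  r0←0xcb
6: ✓ MOVLE  r0←0x35

VAL = 0x35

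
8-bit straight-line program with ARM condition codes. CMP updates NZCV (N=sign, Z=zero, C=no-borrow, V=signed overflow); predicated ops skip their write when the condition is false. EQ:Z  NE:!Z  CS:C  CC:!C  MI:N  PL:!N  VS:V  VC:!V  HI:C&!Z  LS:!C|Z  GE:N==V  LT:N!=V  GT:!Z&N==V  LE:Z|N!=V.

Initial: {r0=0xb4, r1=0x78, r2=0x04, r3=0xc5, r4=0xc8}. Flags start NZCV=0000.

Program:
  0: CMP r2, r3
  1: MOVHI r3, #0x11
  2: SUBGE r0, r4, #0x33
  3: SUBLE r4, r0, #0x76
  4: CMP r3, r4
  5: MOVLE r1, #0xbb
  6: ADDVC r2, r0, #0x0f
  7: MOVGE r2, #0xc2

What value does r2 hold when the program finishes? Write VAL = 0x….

[0] flags=0000 → (cmp)
[1] flags=0000 HI?F → skip
[2] flags=0000 GE?T → r0=0x95
[3] flags=0000 LE?F → skip
[4] flags=1000 → (cmp)
[5] flags=1000 LE?T → r1=0xbb
[6] flags=1000 VC?T → r2=0xa4
[7] flags=1000 GE?F → skip

VAL = 0xa4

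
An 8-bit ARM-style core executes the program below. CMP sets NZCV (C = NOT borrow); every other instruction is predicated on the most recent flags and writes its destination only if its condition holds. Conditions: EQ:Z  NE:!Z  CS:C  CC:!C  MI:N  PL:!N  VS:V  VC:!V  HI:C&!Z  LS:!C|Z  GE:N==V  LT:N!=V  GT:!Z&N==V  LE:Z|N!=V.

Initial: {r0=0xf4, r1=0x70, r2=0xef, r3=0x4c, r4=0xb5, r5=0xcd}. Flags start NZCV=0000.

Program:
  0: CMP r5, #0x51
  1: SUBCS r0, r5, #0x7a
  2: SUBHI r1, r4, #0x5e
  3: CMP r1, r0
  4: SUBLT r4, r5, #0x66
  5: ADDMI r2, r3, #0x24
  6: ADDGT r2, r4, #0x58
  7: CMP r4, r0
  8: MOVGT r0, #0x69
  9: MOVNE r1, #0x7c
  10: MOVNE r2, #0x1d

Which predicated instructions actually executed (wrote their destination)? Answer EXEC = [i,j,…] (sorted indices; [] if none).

0: ✓ CMP  NZCV=0011
1: ✓ SUBCS  r0←0x53
2: ✓ SUBHI  r1←0x57
3: ✓ CMP  NZCV=0010
4: · SUBLT
5: · ADDMI
6: ✓ ADDGT  r2←0x0d
7: ✓ CMP  NZCV=0011
8: · MOVGT
9: ✓ MOVNE  r1←0x7c
10: ✓ MOVNE  r2←0x1d

EXEC = [1,2,6,9,10]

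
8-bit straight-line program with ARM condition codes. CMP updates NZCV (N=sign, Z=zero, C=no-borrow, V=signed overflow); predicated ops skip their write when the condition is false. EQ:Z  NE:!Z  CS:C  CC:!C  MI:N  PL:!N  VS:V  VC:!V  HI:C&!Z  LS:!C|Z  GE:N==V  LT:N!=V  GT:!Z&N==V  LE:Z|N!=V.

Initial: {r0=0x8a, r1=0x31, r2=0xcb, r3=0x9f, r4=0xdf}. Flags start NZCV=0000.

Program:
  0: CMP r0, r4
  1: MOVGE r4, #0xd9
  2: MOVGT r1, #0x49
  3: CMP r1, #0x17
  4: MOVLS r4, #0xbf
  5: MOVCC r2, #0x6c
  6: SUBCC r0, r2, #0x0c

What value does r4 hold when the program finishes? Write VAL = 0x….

VAL = 0xdf

0: ✓ CMP  NZCV=1000
1: · MOVGE
2: · MOVGT
3: ✓ CMP  NZCV=0010
4: · MOVLS
5: · MOVCC
6: · SUBCC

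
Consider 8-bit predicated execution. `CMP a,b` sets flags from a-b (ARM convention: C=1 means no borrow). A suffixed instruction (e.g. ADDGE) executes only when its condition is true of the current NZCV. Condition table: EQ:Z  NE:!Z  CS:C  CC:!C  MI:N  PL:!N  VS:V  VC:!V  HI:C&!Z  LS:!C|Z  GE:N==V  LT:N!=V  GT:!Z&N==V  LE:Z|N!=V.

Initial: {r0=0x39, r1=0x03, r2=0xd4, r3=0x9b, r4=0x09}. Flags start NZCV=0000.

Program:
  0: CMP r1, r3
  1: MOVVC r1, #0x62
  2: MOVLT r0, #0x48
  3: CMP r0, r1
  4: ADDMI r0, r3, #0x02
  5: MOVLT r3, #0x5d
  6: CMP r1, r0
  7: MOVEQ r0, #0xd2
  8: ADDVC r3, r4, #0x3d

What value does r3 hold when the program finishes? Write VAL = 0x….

0: ✓ CMP  NZCV=0000
1: ✓ MOVVC  r1←0x62
2: · MOVLT
3: ✓ CMP  NZCV=1000
4: ✓ ADDMI  r0←0x9d
5: ✓ MOVLT  r3←0x5d
6: ✓ CMP  NZCV=1001
7: · MOVEQ
8: · ADDVC

VAL = 0x5d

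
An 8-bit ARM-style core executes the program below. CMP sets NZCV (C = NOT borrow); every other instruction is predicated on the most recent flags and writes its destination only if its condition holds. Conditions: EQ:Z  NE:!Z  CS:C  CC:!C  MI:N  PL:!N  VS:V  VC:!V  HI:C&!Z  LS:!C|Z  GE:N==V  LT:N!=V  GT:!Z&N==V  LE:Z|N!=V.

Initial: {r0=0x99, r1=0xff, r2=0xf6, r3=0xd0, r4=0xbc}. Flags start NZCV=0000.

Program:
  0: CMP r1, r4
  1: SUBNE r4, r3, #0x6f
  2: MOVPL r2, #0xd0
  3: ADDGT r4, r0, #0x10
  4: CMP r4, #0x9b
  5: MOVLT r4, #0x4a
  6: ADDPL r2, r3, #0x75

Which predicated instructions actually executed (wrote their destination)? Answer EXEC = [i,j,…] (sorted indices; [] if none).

[0] flags=0010 → (cmp)
[1] flags=0010 NE?T → r4=0x61
[2] flags=0010 PL?T → r2=0xd0
[3] flags=0010 GT?T → r4=0xa9
[4] flags=0010 → (cmp)
[5] flags=0010 LT?F → skip
[6] flags=0010 PL?T → r2=0x45

EXEC = [1,2,3,6]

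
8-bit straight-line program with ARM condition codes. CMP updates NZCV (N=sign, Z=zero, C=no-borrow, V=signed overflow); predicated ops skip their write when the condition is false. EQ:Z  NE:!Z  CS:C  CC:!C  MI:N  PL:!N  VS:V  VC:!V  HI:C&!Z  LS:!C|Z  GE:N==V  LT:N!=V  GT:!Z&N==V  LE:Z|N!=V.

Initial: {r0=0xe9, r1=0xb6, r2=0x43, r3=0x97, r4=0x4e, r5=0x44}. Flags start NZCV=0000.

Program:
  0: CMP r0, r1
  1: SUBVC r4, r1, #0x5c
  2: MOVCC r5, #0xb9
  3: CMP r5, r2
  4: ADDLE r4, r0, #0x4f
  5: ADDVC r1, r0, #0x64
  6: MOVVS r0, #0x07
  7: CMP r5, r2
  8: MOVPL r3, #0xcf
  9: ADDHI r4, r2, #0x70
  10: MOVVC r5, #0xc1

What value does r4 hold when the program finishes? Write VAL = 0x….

VAL = 0xb3

0: ✓ CMP  NZCV=0010
1: ✓ SUBVC  r4←0x5a
2: · MOVCC
3: ✓ CMP  NZCV=0010
4: · ADDLE
5: ✓ ADDVC  r1←0x4d
6: · MOVVS
7: ✓ CMP  NZCV=0010
8: ✓ MOVPL  r3←0xcf
9: ✓ ADDHI  r4←0xb3
10: ✓ MOVVC  r5←0xc1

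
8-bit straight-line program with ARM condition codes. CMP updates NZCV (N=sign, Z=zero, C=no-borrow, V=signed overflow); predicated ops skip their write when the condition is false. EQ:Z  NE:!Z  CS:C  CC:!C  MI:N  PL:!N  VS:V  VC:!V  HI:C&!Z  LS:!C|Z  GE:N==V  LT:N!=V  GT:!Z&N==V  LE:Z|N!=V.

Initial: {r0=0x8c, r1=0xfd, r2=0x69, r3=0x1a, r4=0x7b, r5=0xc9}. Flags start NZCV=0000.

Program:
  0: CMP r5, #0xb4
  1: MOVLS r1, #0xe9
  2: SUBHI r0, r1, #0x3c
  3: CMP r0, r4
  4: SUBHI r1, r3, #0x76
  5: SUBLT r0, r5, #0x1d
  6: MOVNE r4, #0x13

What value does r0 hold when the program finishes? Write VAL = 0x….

0: ✓ CMP  NZCV=0010
1: · MOVLS
2: ✓ SUBHI  r0←0xc1
3: ✓ CMP  NZCV=0011
4: ✓ SUBHI  r1←0xa4
5: ✓ SUBLT  r0←0xac
6: ✓ MOVNE  r4←0x13

VAL = 0xac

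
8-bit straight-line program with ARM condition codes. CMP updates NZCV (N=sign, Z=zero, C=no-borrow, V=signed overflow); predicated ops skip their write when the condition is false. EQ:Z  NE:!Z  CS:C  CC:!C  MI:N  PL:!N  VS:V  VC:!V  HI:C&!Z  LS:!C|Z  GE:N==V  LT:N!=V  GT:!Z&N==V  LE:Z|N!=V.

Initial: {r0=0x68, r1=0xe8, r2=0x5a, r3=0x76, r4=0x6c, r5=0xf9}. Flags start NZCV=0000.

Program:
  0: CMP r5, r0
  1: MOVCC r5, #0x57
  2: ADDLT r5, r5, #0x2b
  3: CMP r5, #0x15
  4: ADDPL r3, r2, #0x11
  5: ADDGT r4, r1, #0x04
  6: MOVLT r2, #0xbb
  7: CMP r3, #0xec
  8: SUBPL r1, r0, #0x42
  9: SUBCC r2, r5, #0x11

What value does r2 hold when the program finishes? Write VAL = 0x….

VAL = 0x13

[0] flags=1010 → (cmp)
[1] flags=1010 CC?F → skip
[2] flags=1010 LT?T → r5=0x24
[3] flags=0010 → (cmp)
[4] flags=0010 PL?T → r3=0x6b
[5] flags=0010 GT?T → r4=0xec
[6] flags=0010 LT?F → skip
[7] flags=0000 → (cmp)
[8] flags=0000 PL?T → r1=0x26
[9] flags=0000 CC?T → r2=0x13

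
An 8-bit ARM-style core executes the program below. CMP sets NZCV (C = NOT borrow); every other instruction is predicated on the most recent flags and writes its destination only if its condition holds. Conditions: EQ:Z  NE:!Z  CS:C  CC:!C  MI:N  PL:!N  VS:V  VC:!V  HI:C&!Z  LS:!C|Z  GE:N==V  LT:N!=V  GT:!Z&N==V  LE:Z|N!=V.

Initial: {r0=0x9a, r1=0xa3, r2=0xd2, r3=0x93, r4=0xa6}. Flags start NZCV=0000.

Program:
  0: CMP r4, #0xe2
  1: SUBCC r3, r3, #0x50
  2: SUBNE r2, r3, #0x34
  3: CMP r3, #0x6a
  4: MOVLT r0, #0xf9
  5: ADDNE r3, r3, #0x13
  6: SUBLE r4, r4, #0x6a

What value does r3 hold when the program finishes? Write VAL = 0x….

VAL = 0x56

[0] flags=1000 → (cmp)
[1] flags=1000 CC?T → r3=0x43
[2] flags=1000 NE?T → r2=0x0f
[3] flags=1000 → (cmp)
[4] flags=1000 LT?T → r0=0xf9
[5] flags=1000 NE?T → r3=0x56
[6] flags=1000 LE?T → r4=0x3c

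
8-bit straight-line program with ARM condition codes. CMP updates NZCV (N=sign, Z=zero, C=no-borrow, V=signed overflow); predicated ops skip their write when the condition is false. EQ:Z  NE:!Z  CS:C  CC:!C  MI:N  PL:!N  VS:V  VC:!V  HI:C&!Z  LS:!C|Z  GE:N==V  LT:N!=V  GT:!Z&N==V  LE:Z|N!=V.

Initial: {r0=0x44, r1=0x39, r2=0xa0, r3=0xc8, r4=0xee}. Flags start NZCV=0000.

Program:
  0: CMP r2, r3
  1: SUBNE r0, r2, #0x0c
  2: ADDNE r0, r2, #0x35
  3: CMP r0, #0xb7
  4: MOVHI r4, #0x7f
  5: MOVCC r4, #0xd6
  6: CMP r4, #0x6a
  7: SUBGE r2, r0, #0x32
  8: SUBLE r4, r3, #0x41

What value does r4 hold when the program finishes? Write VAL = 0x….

VAL = 0x7f

[0] flags=1000 → (cmp)
[1] flags=1000 NE?T → r0=0x94
[2] flags=1000 NE?T → r0=0xd5
[3] flags=0010 → (cmp)
[4] flags=0010 HI?T → r4=0x7f
[5] flags=0010 CC?F → skip
[6] flags=0010 → (cmp)
[7] flags=0010 GE?T → r2=0xa3
[8] flags=0010 LE?F → skip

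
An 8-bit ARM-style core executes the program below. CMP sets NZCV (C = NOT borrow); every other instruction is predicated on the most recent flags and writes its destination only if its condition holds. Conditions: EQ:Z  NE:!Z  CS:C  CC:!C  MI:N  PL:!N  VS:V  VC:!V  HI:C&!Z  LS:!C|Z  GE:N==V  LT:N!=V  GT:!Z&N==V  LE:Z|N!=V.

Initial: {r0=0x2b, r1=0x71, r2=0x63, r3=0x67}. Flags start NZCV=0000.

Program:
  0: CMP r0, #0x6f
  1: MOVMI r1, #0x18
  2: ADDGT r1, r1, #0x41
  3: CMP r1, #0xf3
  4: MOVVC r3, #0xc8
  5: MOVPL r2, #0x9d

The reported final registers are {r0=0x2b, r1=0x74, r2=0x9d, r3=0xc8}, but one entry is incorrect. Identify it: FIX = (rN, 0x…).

FIX = (r1, 0x18)

0: ✓ CMP  NZCV=1000
1: ✓ MOVMI  r1←0x18
2: · ADDGT
3: ✓ CMP  NZCV=0000
4: ✓ MOVVC  r3←0xc8
5: ✓ MOVPL  r2←0x9d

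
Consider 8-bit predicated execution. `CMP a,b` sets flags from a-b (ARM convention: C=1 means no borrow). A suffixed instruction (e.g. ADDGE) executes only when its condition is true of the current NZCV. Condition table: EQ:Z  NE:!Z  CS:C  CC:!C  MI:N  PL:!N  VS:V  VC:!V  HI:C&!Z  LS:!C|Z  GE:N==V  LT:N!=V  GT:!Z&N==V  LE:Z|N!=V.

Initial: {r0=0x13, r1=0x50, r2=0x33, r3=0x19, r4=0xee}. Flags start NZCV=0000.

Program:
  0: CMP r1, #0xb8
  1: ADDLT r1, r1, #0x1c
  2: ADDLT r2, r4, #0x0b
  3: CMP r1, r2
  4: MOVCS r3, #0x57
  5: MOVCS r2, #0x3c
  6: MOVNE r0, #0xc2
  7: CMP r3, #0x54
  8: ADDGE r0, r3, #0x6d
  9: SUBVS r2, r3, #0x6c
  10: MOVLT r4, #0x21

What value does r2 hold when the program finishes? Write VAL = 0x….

[0] flags=1001 → (cmp)
[1] flags=1001 LT?F → skip
[2] flags=1001 LT?F → skip
[3] flags=0010 → (cmp)
[4] flags=0010 CS?T → r3=0x57
[5] flags=0010 CS?T → r2=0x3c
[6] flags=0010 NE?T → r0=0xc2
[7] flags=0010 → (cmp)
[8] flags=0010 GE?T → r0=0xc4
[9] flags=0010 VS?F → skip
[10] flags=0010 LT?F → skip

VAL = 0x3c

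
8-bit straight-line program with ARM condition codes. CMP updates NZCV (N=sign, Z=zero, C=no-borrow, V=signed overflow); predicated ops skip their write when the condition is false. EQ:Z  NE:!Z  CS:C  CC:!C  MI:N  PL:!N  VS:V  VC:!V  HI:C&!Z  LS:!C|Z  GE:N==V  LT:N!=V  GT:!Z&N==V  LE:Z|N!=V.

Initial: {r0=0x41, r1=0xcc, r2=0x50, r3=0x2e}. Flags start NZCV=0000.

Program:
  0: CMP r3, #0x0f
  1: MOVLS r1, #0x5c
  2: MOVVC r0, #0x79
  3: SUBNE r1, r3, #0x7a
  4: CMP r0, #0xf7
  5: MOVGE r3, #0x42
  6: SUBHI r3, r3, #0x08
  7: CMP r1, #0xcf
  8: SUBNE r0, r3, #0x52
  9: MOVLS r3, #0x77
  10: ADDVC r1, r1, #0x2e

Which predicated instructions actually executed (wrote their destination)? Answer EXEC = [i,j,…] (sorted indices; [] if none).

EXEC = [2,3,5,8,9,10]

[0] flags=0010 → (cmp)
[1] flags=0010 LS?F → skip
[2] flags=0010 VC?T → r0=0x79
[3] flags=0010 NE?T → r1=0xb4
[4] flags=1001 → (cmp)
[5] flags=1001 GE?T → r3=0x42
[6] flags=1001 HI?F → skip
[7] flags=1000 → (cmp)
[8] flags=1000 NE?T → r0=0xf0
[9] flags=1000 LS?T → r3=0x77
[10] flags=1000 VC?T → r1=0xe2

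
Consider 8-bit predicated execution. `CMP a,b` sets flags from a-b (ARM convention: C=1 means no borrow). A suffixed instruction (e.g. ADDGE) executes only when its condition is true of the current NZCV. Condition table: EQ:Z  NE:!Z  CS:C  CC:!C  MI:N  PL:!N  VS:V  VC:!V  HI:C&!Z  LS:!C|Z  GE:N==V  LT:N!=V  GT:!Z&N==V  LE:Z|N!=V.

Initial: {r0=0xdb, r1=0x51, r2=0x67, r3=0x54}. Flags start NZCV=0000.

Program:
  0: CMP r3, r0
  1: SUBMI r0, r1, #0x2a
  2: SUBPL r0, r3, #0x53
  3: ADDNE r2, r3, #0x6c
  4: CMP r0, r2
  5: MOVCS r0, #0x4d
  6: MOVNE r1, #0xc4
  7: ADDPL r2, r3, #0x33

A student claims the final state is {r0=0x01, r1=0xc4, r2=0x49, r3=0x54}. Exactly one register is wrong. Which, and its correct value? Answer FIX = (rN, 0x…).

[0] flags=0000 → (cmp)
[1] flags=0000 MI?F → skip
[2] flags=0000 PL?T → r0=0x01
[3] flags=0000 NE?T → r2=0xc0
[4] flags=0000 → (cmp)
[5] flags=0000 CS?F → skip
[6] flags=0000 NE?T → r1=0xc4
[7] flags=0000 PL?T → r2=0x87

FIX = (r2, 0x87)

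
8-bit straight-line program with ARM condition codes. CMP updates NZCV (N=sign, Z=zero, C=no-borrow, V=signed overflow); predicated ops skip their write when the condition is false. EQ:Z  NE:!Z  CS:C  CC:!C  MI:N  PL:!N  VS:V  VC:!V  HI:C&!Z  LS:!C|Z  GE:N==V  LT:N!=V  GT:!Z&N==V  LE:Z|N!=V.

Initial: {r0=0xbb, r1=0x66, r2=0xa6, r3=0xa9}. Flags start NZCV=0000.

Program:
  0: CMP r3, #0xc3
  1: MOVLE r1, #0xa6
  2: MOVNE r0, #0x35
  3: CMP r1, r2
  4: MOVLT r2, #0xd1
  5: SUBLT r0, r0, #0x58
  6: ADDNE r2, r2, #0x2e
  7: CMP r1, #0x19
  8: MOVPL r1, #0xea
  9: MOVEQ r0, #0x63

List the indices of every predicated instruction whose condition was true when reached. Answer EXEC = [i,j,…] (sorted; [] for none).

EXEC = [1,2]

[0] flags=1000 → (cmp)
[1] flags=1000 LE?T → r1=0xa6
[2] flags=1000 NE?T → r0=0x35
[3] flags=0110 → (cmp)
[4] flags=0110 LT?F → skip
[5] flags=0110 LT?F → skip
[6] flags=0110 NE?F → skip
[7] flags=1010 → (cmp)
[8] flags=1010 PL?F → skip
[9] flags=1010 EQ?F → skip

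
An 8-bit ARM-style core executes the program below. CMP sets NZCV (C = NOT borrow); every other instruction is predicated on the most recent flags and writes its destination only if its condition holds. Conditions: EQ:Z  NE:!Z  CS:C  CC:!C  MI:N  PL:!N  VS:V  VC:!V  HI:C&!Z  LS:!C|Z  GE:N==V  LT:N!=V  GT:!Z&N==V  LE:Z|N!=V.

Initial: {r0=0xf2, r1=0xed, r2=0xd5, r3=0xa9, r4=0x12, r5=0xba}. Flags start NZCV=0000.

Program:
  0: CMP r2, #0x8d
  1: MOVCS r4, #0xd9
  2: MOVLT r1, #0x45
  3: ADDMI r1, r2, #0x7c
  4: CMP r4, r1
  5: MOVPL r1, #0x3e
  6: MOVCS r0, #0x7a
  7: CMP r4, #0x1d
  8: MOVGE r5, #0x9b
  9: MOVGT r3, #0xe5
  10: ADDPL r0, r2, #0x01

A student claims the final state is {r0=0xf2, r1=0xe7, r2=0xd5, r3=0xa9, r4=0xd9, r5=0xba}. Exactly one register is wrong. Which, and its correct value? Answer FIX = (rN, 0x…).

0: ✓ CMP  NZCV=0010
1: ✓ MOVCS  r4←0xd9
2: · MOVLT
3: · ADDMI
4: ✓ CMP  NZCV=1000
5: · MOVPL
6: · MOVCS
7: ✓ CMP  NZCV=1010
8: · MOVGE
9: · MOVGT
10: · ADDPL

FIX = (r1, 0xed)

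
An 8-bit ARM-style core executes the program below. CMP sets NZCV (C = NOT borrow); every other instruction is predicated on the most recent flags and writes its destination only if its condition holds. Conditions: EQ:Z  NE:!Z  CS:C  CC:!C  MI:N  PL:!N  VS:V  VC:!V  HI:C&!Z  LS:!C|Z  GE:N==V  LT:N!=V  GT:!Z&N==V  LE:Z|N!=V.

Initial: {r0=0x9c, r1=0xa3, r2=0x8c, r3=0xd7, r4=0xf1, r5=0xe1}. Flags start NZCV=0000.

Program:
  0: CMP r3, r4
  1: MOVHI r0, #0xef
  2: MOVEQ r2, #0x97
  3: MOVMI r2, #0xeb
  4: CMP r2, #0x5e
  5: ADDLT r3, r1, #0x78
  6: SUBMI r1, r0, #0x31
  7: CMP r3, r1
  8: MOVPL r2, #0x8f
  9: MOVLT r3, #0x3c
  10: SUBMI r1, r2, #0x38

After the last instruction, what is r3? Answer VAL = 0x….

0: ✓ CMP  NZCV=1000
1: · MOVHI
2: · MOVEQ
3: ✓ MOVMI  r2←0xeb
4: ✓ CMP  NZCV=1010
5: ✓ ADDLT  r3←0x1b
6: ✓ SUBMI  r1←0x6b
7: ✓ CMP  NZCV=1000
8: · MOVPL
9: ✓ MOVLT  r3←0x3c
10: ✓ SUBMI  r1←0xb3

VAL = 0x3c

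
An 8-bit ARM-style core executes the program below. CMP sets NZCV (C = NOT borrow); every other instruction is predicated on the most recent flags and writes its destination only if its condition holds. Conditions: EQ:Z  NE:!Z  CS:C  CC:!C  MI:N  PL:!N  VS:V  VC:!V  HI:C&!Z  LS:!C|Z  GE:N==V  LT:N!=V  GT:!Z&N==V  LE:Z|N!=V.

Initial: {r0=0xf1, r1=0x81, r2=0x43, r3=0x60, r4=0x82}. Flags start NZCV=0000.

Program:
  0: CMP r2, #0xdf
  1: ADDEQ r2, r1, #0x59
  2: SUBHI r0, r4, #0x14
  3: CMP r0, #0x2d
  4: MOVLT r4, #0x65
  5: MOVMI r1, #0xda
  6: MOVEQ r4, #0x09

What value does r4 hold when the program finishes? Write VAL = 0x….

[0] flags=0000 → (cmp)
[1] flags=0000 EQ?F → skip
[2] flags=0000 HI?F → skip
[3] flags=1010 → (cmp)
[4] flags=1010 LT?T → r4=0x65
[5] flags=1010 MI?T → r1=0xda
[6] flags=1010 EQ?F → skip

VAL = 0x65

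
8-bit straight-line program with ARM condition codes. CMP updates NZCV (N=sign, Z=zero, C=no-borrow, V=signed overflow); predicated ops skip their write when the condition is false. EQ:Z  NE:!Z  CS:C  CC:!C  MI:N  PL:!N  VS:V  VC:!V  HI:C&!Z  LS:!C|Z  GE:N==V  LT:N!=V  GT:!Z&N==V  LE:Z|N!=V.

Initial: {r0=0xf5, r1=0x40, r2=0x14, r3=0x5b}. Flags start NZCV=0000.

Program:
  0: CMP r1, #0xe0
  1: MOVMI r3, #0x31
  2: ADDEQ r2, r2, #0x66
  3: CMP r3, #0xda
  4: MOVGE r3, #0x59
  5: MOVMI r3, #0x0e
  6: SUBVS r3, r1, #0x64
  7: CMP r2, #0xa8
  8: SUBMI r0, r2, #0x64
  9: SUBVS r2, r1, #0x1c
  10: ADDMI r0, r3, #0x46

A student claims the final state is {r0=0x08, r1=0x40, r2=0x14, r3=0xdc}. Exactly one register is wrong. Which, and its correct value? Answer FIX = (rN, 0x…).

[0] flags=0000 → (cmp)
[1] flags=0000 MI?F → skip
[2] flags=0000 EQ?F → skip
[3] flags=1001 → (cmp)
[4] flags=1001 GE?T → r3=0x59
[5] flags=1001 MI?T → r3=0x0e
[6] flags=1001 VS?T → r3=0xdc
[7] flags=0000 → (cmp)
[8] flags=0000 MI?F → skip
[9] flags=0000 VS?F → skip
[10] flags=0000 MI?F → skip

FIX = (r0, 0xf5)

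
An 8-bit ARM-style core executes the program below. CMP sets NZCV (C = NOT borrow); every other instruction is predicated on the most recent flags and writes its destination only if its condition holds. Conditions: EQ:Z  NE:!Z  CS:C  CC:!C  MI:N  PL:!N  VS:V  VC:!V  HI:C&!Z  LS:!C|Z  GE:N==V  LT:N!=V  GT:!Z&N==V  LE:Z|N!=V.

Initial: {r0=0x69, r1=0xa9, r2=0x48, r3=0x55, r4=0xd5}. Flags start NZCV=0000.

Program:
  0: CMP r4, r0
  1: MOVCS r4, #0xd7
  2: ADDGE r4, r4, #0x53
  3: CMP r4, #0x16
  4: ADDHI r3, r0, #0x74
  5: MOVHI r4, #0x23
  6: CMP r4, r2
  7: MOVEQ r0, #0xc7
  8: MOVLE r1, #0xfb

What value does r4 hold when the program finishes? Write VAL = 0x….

VAL = 0x23

0: ✓ CMP  NZCV=0011
1: ✓ MOVCS  r4←0xd7
2: · ADDGE
3: ✓ CMP  NZCV=1010
4: ✓ ADDHI  r3←0xdd
5: ✓ MOVHI  r4←0x23
6: ✓ CMP  NZCV=1000
7: · MOVEQ
8: ✓ MOVLE  r1←0xfb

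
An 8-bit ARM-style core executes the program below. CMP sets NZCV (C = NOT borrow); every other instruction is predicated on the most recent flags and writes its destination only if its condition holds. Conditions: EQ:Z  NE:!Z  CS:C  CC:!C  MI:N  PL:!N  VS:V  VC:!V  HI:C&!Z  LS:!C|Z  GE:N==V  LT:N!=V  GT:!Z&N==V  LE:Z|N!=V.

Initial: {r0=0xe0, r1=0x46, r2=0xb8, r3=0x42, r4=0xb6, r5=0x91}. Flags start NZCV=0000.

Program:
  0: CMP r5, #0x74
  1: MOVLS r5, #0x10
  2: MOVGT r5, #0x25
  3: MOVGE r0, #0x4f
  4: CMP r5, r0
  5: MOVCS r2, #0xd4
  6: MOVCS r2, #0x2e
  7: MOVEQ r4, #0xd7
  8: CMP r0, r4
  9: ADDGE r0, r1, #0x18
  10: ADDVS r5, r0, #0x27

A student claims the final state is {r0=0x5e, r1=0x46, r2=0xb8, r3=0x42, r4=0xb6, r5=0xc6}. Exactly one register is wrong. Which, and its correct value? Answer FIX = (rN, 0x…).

0: ✓ CMP  NZCV=0011
1: · MOVLS
2: · MOVGT
3: · MOVGE
4: ✓ CMP  NZCV=1000
5: · MOVCS
6: · MOVCS
7: · MOVEQ
8: ✓ CMP  NZCV=0010
9: ✓ ADDGE  r0←0x5e
10: · ADDVS

FIX = (r5, 0x91)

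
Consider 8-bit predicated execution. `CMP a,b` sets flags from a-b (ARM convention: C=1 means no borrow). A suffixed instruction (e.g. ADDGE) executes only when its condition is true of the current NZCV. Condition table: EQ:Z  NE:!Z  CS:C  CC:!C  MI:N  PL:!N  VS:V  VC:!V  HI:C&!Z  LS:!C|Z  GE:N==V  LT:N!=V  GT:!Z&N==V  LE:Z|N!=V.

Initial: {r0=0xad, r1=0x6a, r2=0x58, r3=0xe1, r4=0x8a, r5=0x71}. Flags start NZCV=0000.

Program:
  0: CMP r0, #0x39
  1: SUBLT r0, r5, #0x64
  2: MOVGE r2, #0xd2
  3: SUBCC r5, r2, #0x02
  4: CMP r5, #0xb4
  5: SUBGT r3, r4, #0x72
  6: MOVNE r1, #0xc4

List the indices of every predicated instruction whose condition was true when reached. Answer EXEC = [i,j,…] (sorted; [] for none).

0: ✓ CMP  NZCV=0011
1: ✓ SUBLT  r0←0x0d
2: · MOVGE
3: · SUBCC
4: ✓ CMP  NZCV=1001
5: ✓ SUBGT  r3←0x18
6: ✓ MOVNE  r1←0xc4

EXEC = [1,5,6]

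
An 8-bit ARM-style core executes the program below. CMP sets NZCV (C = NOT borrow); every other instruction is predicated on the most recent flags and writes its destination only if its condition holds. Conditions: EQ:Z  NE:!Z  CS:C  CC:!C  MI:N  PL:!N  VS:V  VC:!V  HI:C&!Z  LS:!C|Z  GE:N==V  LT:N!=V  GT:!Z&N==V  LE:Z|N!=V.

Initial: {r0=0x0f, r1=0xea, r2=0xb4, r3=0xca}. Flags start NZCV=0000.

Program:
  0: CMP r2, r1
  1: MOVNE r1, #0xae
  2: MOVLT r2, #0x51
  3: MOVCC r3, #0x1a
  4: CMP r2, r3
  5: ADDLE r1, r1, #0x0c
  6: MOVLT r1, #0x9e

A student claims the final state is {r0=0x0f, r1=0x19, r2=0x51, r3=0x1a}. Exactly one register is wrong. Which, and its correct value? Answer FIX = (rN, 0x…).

[0] flags=1000 → (cmp)
[1] flags=1000 NE?T → r1=0xae
[2] flags=1000 LT?T → r2=0x51
[3] flags=1000 CC?T → r3=0x1a
[4] flags=0010 → (cmp)
[5] flags=0010 LE?F → skip
[6] flags=0010 LT?F → skip

FIX = (r1, 0xae)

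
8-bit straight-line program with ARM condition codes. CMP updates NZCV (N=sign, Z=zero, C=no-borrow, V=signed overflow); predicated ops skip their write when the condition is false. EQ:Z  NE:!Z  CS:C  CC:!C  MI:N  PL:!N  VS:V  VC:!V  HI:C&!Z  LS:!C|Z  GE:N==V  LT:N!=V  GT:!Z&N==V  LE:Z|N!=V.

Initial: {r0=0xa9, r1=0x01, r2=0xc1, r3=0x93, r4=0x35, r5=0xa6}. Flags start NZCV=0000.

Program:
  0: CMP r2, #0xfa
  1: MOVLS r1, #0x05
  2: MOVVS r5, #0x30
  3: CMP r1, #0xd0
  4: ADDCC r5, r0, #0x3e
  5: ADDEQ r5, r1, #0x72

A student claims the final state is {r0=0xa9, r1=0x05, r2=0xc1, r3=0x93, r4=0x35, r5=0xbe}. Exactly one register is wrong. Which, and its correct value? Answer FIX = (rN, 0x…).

FIX = (r5, 0xe7)

0: ✓ CMP  NZCV=1000
1: ✓ MOVLS  r1←0x05
2: · MOVVS
3: ✓ CMP  NZCV=0000
4: ✓ ADDCC  r5←0xe7
5: · ADDEQ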